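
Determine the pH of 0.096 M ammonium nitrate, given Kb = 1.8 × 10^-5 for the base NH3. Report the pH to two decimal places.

pH = 5.14

NH4+ is the conjugate acid of the weak base NH3.
Ka = Kw/Kb = 1.0×10^-14 / 1.8 × 10^-5 = 5.56 × 10^-10
Ka = x²/(0.096 − x) = 5.56 × 10^-10
Neglecting x in the denominator: x = √(5.56 × 10^-10 × 0.096) = 7.31 × 10^-6 M
Check: 0.0076% ionized — well under 5%, approximation valid.
pH = −log[H+] = −log(7.31 × 10^-6) = 5.14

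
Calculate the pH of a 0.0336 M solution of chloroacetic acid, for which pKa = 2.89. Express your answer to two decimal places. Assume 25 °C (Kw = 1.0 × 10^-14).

pH = 2.22

ClCH2COOH ⇌ ClCH2COO- + H+
Ka = 10^(−2.89) = 1.29 × 10^-3
Let x = [H+] at equilibrium. Ka = x²/(0.0336 − x).
x is not negligible relative to C₀; solve x² + 0.00129·x − 4.33e-05 = 0.
x = (−Ka + √(Ka² + 4·Ka·C₀))/2 = 5.97 × 10^-3 M
pH = −log[H+] = −log(5.97 × 10^-3) = 2.22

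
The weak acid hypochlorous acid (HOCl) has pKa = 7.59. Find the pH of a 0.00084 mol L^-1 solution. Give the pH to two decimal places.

pH = 5.33

HOCl ⇌ OCl- + H+
Ka = 10^(−7.59) = 2.57 × 10^-8
From the ICE table, Ka = [H+]²/(0.00084 − [H+]) = 2.57 × 10^-8.
Assume [H+] ≪ 0.00084: [H+] ≈ √(2.57 × 10^-8 × 0.00084) = 4.65 × 10^-6 M
Check: 0.55% ionized — well under 5%, approximation valid.
pH = −log[H+] = −log(4.65 × 10^-6) = 5.33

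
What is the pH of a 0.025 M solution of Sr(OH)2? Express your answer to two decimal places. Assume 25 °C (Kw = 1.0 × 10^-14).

pH = 12.70

Sr(OH)2 is a strong base (each formula unit releases 2 OH-); [OH-] = 0.05 M.
pOH = -log(0.05) = 1.30
pH = 14.00 - 1.30 = 12.70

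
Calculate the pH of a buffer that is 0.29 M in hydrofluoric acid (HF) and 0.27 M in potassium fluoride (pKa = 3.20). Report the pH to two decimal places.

pH = 3.17

Using pH = pKa + log([base]/[acid]) with [base]/[acid] = 0.27/0.29:
pH = 3.20 + (-0.031) = 3.17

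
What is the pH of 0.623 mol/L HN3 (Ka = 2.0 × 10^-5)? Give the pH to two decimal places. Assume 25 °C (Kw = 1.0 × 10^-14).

HN3 ⇌ N3- + H+
Ka = [H+]²/(0.623 − [H+]) = 2.0 × 10^-5
Neglecting [H+] in the denominator: [H+] = √(2.0 × 10^-5 × 0.623) = 3.53 × 10^-3 M
Check: 0.57% ionized — well under 5%, approximation valid.
pH = −log(3.53 × 10^-3) = 2.45

pH = 2.45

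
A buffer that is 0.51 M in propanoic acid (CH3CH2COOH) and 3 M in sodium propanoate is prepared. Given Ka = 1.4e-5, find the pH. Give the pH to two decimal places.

pKa = −log(1.4 × 10^-5) = 4.854
Henderson–Hasselbalch: pH = pKa + log([CH3CH2COO-]/[CH3CH2COOH]) = 4.854 + log(3/0.51)
pH = 4.854 + (+0.770) = 5.62

pH = 5.62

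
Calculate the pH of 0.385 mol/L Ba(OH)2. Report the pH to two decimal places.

pH = 13.89

Ba(OH)2 is a strong base (each formula unit releases 2 OH-); [OH-] = 0.77 M.
pOH = -log(0.77) = 0.11
pH = 14.00 - 0.11 = 13.89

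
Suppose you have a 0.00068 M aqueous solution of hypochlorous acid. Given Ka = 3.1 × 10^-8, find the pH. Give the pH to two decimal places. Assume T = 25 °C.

pH = 5.34

HOCl ⇌ OCl- + H+
Ka = [H+]²/(0.00068 − [H+]) = 3.1 × 10^-8
Neglecting [H+] in the denominator: [H+] = √(3.1 × 10^-8 × 0.00068) = 4.59 × 10^-6 M
pH = −log[H+] = −log(4.59 × 10^-6) = 5.34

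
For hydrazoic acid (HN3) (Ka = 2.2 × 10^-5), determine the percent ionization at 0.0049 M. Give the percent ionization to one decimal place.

6.5%

HN3 ⇌ N3- + H+; let x = [H+] at equilibrium.
Ka = x²/(C₀ − x); solving the quadratic gives x = 3.18 × 10^-4 M.
% ionization = x/C₀ × 100% = 3.18 × 10^-4/0.0049 × 100% = 6.5%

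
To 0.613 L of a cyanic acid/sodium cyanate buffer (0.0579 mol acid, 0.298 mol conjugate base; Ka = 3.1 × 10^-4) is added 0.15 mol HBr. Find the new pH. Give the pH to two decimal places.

pH = 3.36

After neutralization: n(HOCN) = 0.208 mol, n(OCN-) = 0.148 mol.
pKa = −log(3.1 × 10^-4) = 3.509
pH = pKa + log(n_OCN-/n_HOCN) = 3.509 + log(0.148/0.208) = 3.509 + (-0.148)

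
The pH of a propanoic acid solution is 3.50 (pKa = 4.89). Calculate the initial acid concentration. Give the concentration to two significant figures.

C₀ = 8.1 × 10^-3 M

[H+] = 10^(-3.50) = 3.16 × 10^-4 M = x
Ka = 10^(−4.89) = 1.29 × 10^-5
Ka = x²/(C₀ − x) ⇒ C₀ = x + x²/Ka
C₀ = 3.16 × 10^-4 + (3.16 × 10^-4)²/(1.29 × 10^-5) = 8.06 × 10^-3 M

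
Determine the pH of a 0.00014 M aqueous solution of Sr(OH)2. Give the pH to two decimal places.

pH = 10.45

Sr(OH)2 is a strong base (each formula unit releases 2 OH-); [OH-] = 0.00028 M.
pOH = -log(0.00028) = 3.55
pH = 14.00 - 3.55 = 10.45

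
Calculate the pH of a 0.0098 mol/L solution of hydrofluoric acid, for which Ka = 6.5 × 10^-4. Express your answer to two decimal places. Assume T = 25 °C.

pH = 2.65

HF ⇌ F- + H+
Let x = [H+] at equilibrium. Ka = x²/(0.0098 − x).
The 5% rule fails; solving x² + Ka·x − Ka·C₀ = 0 exactly:
x = (−Ka + √(Ka² + 4·Ka·C₀))/2 = 2.22 × 10^-3 M
pH = −log[H+] = −log(2.22 × 10^-3) = 2.65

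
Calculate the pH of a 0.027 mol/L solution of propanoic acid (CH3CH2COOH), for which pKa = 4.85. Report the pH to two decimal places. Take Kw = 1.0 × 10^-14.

pH = 3.21

CH3CH2COOH ⇌ CH3CH2COO- + H+
Ka = 10^(−4.85) = 1.41 × 10^-5
From the ICE table, Ka = [H+]²/(0.027 − [H+]) = 1.41 × 10^-5.
Since Ka ≪ C₀, [H+] ≈ √(Ka·C₀) = 6.17 × 10^-4 M.
([H+]/C₀ = 2.3% < 5%, so the approximation holds.)
pH = −log[H+] = −log(6.17 × 10^-4) = 3.21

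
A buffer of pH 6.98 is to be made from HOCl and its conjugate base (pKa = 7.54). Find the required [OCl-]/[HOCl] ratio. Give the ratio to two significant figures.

ratio = 0.28

pH = pKa + log(r) ⇒ log(r) = 6.98 − 7.54 = -0.56
r = [OCl-]/[HOCl] = 10^(-0.56) = 0.275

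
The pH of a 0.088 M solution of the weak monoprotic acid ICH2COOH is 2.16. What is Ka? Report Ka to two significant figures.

[H+] = 10^(-2.16) = 6.92 × 10^-3 M
At equilibrium [HA] = 0.088 − 6.92 × 10^-3 = 8.11 × 10^-2 M
Ka = [H+][A-]/[HA] = (6.92 × 10^-3)² / 8.11 × 10^-2 = 5.9 × 10^-4

Ka = 5.9 × 10^-4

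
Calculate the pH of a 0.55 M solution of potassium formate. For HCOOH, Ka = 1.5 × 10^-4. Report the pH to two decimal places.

HCOO- is the conjugate base of the weak acid HCOOH.
Kb = Kw/Ka = 1.0×10^-14 / 1.5 × 10^-4 = 6.67 × 10^-11
Kb = [OH-]²/(0.55 − [OH-]) = 6.67 × 10^-11
Neglecting [OH-] in the denominator: [OH-] = √(6.67 × 10^-11 × 0.55) = 6.06 × 10^-6 M
([OH-]/C₀ = 0.0011% < 5%, so the approximation holds.)
pOH = −log(6.06 × 10^-6) = 5.22; pH = 14.00 − 5.22 = 8.78

pH = 8.78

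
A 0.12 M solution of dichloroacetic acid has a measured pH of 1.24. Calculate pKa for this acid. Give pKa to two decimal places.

[H+] = 10^(-1.24) = 5.75 × 10^-2 M
At equilibrium [HA] = 0.12 − 5.75 × 10^-2 = 6.25 × 10^-2 M
Ka = [H+][A-]/[HA] = (5.75 × 10^-2)² / 6.25 × 10^-2 = 5.29 × 10^-2
pKa = -log(5.29 × 10^-2) = 1.28

pKa = 1.28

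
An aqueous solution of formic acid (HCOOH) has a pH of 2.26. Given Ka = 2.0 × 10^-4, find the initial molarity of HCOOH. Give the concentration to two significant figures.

C₀ = 1.6 × 10^-1 M

[H+] = 10^(-2.26) = 5.50 × 10^-3 M = x
Ka = x²/(C₀ − x) ⇒ C₀ = x + x²/Ka
C₀ = 5.50 × 10^-3 + (5.50 × 10^-3)²/(2.0 × 10^-4) = 1.57 × 10^-1 M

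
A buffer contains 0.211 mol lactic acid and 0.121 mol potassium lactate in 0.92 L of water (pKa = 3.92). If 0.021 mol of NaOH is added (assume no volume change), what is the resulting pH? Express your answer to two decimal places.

After neutralization: n(CH3CH(OH)COOH) = 0.19 mol, n(CH3CH(OH)COO-) = 0.142 mol.
Henderson–Hasselbalch with mole ratio 0.142/0.19: pH = 3.92 + (-0.126)

pH = 3.79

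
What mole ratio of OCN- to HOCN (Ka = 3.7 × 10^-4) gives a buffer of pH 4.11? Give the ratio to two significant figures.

pKa = -log(3.7 × 10^-4) = 3.432
pH = pKa + log(r) ⇒ log(r) = 4.11 − 3.432 = +0.678
r = [OCN-]/[HOCN] = 10^(+0.678) = 4.76

ratio = 4.8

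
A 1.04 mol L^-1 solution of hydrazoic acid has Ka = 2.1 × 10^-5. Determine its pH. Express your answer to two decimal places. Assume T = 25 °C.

pH = 2.33

HN3 ⇌ N3- + H+
Ka = [H+]²/(1.04 − [H+]) = 2.1 × 10^-5
Neglecting [H+] in the denominator: [H+] = √(2.1 × 10^-5 × 1.04) = 4.67 × 10^-3 M
([H+]/C₀ = 0.45% < 5%, so the approximation holds.)
pH = −log[H+] = −log(4.67 × 10^-3) = 2.33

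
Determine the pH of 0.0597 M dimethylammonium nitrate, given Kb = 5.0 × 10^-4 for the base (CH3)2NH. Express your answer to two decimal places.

pH = 5.96

(CH3)2NH2+ is the conjugate acid of the weak base (CH3)2NH.
Ka = Kw/Kb = 1.0×10^-14 / 5.0 × 10^-4 = 2.00 × 10^-11
From the ICE table, Ka = [H+]²/(0.0597 − [H+]) = 2.00 × 10^-11.
Assume [H+] ≪ 0.0597: [H+] ≈ √(2.00 × 10^-11 × 0.0597) = 1.09 × 10^-6 M
Check: 0.0018% ionized — well under 5%, approximation valid.
pH = −log[H+] = −log(1.09 × 10^-6) = 5.96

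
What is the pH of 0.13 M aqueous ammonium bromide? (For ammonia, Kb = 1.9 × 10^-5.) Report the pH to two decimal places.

NH4+ is the conjugate acid of the weak base NH3.
Ka = Kw/Kb = 1.0×10^-14 / 1.9 × 10^-5 = 5.26 × 10^-10
From the ICE table, Ka = x²/(0.13 − x) = 5.26 × 10^-10.
Assume x ≪ 0.13: x ≈ √(5.26 × 10^-10 × 0.13) = 8.27 × 10^-6 M
pH = −log[H+] = −log(8.27 × 10^-6) = 5.08

pH = 5.08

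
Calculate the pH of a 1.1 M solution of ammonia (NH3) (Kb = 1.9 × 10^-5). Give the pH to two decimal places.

pH = 11.66

NH3 + H2O ⇌ NH4+ + OH-
Kb = [OH-]²/(1.1 − [OH-]) = 1.9 × 10^-5
Since Kb ≪ C₀, [OH-] ≈ √(Kb·C₀) = 4.57 × 10^-3 M.
([OH-]/C₀ = 0.42% < 5%, so the approximation holds.)
pOH = −log(4.57 × 10^-3) = 2.34; pH = 14.00 − 2.34 = 11.66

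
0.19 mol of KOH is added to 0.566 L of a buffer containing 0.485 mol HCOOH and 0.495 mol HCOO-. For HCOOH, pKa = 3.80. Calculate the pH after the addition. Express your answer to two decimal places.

pH = 4.17

OH- converts HCOOH to HCOO-: HCOOH → 0.295 mol, HCOO- → 0.685 mol.
pH = pKa + log(n_HCOO-/n_HCOOH) = 3.80 + log(0.685/0.295) = 3.80 + (+0.366)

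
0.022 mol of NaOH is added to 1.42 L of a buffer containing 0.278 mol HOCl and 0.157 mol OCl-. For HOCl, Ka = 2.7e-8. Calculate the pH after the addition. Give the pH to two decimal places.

pH = 7.41

After neutralization: n(HOCl) = 0.256 mol, n(OCl-) = 0.179 mol.
pKa = −log(2.7 × 10^-8) = 7.569
Henderson–Hasselbalch with mole ratio 0.179/0.256: pH = 7.569 + (-0.155)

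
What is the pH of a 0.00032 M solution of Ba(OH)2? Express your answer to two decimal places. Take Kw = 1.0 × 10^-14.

Ba(OH)2 is a strong base (each formula unit releases 2 OH-); [OH-] = 0.00064 M.
pOH = -log(0.00064) = 3.19
pH = 14.00 - 3.19 = 10.81

pH = 10.81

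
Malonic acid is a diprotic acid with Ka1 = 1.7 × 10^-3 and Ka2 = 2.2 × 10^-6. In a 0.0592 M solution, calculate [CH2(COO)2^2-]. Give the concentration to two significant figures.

2.2 × 10^-6 M

First ionization gives [H+] ≈ [CH2(COOH)COO-] = 9.22 × 10^-3 M.
Second step: Ka2 = [H+][CH2(COO)2^2-]/[CH2(COOH)COO-] ≈ [CH2(COO)2^2-] (since [H+] ≈ [CH2(COOH)COO-]).
So [CH2(COO)2^2-] ≈ Ka2.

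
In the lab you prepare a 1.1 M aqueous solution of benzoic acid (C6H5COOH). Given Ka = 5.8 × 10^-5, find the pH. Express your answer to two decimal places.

pH = 2.10

C6H5COOH ⇌ C6H5COO- + H+
Ka = [H+]²/(1.1 − [H+]) = 5.8 × 10^-5
Since Ka ≪ C₀, [H+] ≈ √(Ka·C₀) = 7.99 × 10^-3 M.
pH = −log[H+] = −log(7.99 × 10^-3) = 2.10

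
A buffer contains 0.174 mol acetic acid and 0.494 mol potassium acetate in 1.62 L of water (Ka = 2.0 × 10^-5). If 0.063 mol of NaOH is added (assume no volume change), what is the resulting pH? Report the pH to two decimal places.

pH = 5.40

After neutralization: n(CH3COOH) = 0.111 mol, n(CH3COO-) = 0.557 mol.
pKa = −log(2.0 × 10^-5) = 4.699
pH = pKa + log([A⁻]/[HA]) = 4.699 + log(0.557/0.111) = 4.699 +0.701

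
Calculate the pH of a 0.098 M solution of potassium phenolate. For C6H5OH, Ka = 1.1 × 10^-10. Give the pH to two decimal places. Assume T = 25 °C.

pH = 11.47

C6H5O- is the conjugate base of the weak acid C6H5OH.
Kb = Kw/Ka = 1.0×10^-14 / 1.1 × 10^-10 = 9.09 × 10^-5
From the ICE table, Kb = [OH-]²/(0.098 − [OH-]) = 9.09 × 10^-5.
Assume [OH-] ≪ 0.098: [OH-] ≈ √(9.09 × 10^-5 × 0.098) = 2.98 × 10^-3 M
([OH-]/C₀ = 3% < 5%, so the approximation holds.)
pOH = 2.53, so pH = 14.00 − pOH = 11.47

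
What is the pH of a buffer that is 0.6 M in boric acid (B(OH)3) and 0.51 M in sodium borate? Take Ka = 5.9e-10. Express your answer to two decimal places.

pKa = −log(5.9 × 10^-10) = 9.229
pH = pKa + log([A⁻]/[HA]) = 9.229 + log(0.51/0.6)
pH = 9.229 + (-0.071) = 9.16

pH = 9.16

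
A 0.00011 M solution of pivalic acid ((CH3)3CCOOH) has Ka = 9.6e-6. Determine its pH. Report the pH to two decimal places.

pH = 4.55

(CH3)3CCOOH ⇌ (CH3)3CCOO- + H+
From the ICE table, Ka = [H+]²/(0.00011 − [H+]) = 9.6 × 10^-6.
[H+] is not negligible relative to C₀; solve [H+]² + 9.6e-06·[H+] − 1.06e-09 = 0.
[H+] = (−Ka + √(Ka² + 4·Ka·C₀))/2 = 2.80 × 10^-5 M
pH = −log[H+] = −log(2.80 × 10^-5) = 4.55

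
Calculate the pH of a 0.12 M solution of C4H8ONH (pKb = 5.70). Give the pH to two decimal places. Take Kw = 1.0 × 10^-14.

C4H8ONH + H2O ⇌ C4H8ONH2+ + OH-
Kb = 10^(−5.70) = 2.00 × 10^-6
Kb = [OH-]²/(0.12 − [OH-]) = 2.00 × 10^-6
Assume [OH-] ≪ 0.12: [OH-] ≈ √(2.00 × 10^-6 × 0.12) = 4.90 × 10^-4 M
Check: 0.41% ionized — well under 5%, approximation valid.
pOH = 3.31, so pH = 14.00 − pOH = 10.69

pH = 10.69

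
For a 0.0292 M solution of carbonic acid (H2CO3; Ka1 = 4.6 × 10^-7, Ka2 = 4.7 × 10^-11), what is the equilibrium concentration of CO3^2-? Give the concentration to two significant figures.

4.7 × 10^-11 M

First ionization gives [H+] ≈ [HCO3-] = 1.16 × 10^-4 M.
Second step: Ka2 = [H+][CO3^2-]/[HCO3-] ≈ [CO3^2-] (since [H+] ≈ [HCO3-]).
So [CO3^2-] ≈ Ka2.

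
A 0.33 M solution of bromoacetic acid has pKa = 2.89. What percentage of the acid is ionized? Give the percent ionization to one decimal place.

BrCH2COOH ⇌ BrCH2COO- + H+; let x = [H+] at equilibrium.
Ka = 10^(−2.89) = 1.29 × 10^-3
Ka = x²/(C₀ − x); solving the quadratic gives x = 2.00 × 10^-2 M.
Fraction ionized = 2.00 × 10^-2 / 0.33 = 0.0606 → 6.1%

6.1%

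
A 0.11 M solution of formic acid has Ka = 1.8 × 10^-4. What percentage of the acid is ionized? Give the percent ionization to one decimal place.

4.0%

HCOOH ⇌ HCOO- + H+; let x = [H+] at equilibrium.
x ≈ √(Ka·C₀) = √(1.8 × 10^-4 × 0.11) = 4.45 × 10^-3 M
Fraction ionized = 4.45 × 10^-3 / 0.11 = 0.0405 → 4.0%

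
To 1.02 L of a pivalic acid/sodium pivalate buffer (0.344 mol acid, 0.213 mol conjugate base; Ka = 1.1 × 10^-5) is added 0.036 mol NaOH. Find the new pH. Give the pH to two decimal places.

After neutralization: n((CH3)3CCOOH) = 0.308 mol, n((CH3)3CCOO-) = 0.249 mol.
pKa = −log(1.1 × 10^-5) = 4.959
Henderson–Hasselbalch with mole ratio 0.249/0.308: pH = 4.959 + (-0.092)

pH = 4.87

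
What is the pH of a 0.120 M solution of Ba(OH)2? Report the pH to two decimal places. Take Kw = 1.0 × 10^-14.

pH = 13.38

Ba(OH)2 is a strong base (each formula unit releases 2 OH-); [OH-] = 0.24 M.
pOH = -log(0.24) = 0.62
pH = 14.00 - 0.62 = 13.38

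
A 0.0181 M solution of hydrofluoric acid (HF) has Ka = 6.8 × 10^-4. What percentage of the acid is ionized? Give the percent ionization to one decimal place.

HF ⇌ F- + H+; let x = [H+] at equilibrium.
Ka = x²/(C₀ − x); solving the quadratic gives x = 3.18 × 10^-3 M.
Fraction ionized = 3.18 × 10^-3 / 0.0181 = 0.1757 → 17.6%

17.6%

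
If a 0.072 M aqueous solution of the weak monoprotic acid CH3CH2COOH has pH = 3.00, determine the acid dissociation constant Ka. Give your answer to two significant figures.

[H+] = 10^(-3.00) = 1.00 × 10^-3 M
At equilibrium [HA] = 0.072 − 1.00 × 10^-3 = 7.10 × 10^-2 M
Ka = [H+][A-]/[HA] = (1.00 × 10^-3)² / 7.10 × 10^-2 = 1.4 × 10^-5

Ka = 1.4 × 10^-5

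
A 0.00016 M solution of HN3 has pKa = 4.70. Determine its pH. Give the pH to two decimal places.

pH = 4.32

HN3 ⇌ N3- + H+
Ka = 10^(−4.70) = 2.00 × 10^-5
From the ICE table, Ka = [H+]²/(0.00016 − [H+]) = 2.00 × 10^-5.
The 5% rule fails; solving [H+]² + Ka·[H+] − Ka·C₀ = 0 exactly:
[H+] = [−2e-05 + √(2e-05² + 1.28e-08)]/2 = 4.74 × 10^-5 M
pH = −log(4.74 × 10^-5) = 4.32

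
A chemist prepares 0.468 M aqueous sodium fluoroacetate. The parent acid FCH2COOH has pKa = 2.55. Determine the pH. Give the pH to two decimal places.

pH = 8.11

FCH2COO- is the conjugate base of the weak acid FCH2COOH.
Ka = 10^(−2.55) = 2.82 × 10^-3
Kb = Kw/Ka = 1.0×10^-14 / 2.82 × 10^-3 = 3.55 × 10^-12
From the ICE table, Kb = [OH-]²/(0.468 − [OH-]) = 3.55 × 10^-12.
Since Kb ≪ C₀, [OH-] ≈ √(Kb·C₀) = 1.29 × 10^-6 M.
([OH-]/C₀ = 0.00028% < 5%, so the approximation holds.)
pOH = 5.89, so pH = 14.00 − pOH = 8.11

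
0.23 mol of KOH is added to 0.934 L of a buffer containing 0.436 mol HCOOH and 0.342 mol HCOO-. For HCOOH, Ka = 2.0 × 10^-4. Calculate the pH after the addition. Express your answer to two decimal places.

OH- converts HCOOH to HCOO-: HCOOH → 0.206 mol, HCOO- → 0.572 mol.
pKa = −log(2.0 × 10^-4) = 3.699
Henderson–Hasselbalch with mole ratio 0.572/0.206: pH = 3.699 + (+0.444)

pH = 4.14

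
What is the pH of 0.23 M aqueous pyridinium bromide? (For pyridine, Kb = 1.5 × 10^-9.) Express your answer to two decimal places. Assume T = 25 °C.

pH = 2.91

C5H5NH+ is the conjugate acid of the weak base C5H5N.
Ka = Kw/Kb = 1.0×10^-14 / 1.5 × 10^-9 = 6.67 × 10^-6
Ka = [H+]²/(0.23 − [H+]) = 6.67 × 10^-6
Neglecting [H+] in the denominator: [H+] = √(6.67 × 10^-6 × 0.23) = 1.24 × 10^-3 M
([H+]/C₀ = 0.54% < 5%, so the approximation holds.)
pH = −log[H+] = −log(1.24 × 10^-3) = 2.91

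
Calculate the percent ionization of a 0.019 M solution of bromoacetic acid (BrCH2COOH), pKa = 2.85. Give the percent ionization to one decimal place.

23.8%

BrCH2COOH ⇌ BrCH2COO- + H+; let x = [H+] at equilibrium.
Ka = 10^(−2.85) = 1.41 × 10^-3
Ka = x²/(C₀ − x); solving the quadratic gives x = 4.52 × 10^-3 M.
% ionization = x/C₀ × 100% = 4.52 × 10^-3/0.019 × 100% = 23.8%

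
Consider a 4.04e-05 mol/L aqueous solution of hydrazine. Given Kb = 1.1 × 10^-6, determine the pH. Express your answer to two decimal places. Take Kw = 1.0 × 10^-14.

N2H4 + H2O ⇌ N2H5+ + OH-
From the ICE table, Kb = [OH-]²/(4.04e-05 − [OH-]) = 1.1 × 10^-6.
[OH-] is not negligible relative to C₀; solve [OH-]² + 1.1e-06·[OH-] − 4.44e-11 = 0.
[OH-] = (−Kb + √(Kb² + 4·Kb·C₀))/2 = 6.14 × 10^-6 M
pOH = −log(6.14 × 10^-6) = 5.21; pH = 14.00 − 5.21 = 8.79

pH = 8.79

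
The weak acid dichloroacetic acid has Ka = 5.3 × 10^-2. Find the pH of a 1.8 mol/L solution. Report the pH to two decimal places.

Cl2CHCOOH ⇌ Cl2CHCOO- + H+
Ka = [H+]²/(1.8 − [H+]) = 5.3 × 10^-2
Here C₀/Ka ≈ 34, so the small-[H+] approximation fails. Use the quadratic:
[H+] = [−0.053 + √(0.053² + 0.382)]/2 = 2.84 × 10^-1 M
pH = −log[H+] = −log(2.84 × 10^-1) = 0.55

pH = 0.55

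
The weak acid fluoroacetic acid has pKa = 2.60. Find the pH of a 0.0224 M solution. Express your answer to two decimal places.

FCH2COOH ⇌ FCH2COO- + H+
Ka = 10^(−2.60) = 2.51 × 10^-3
From the ICE table, Ka = [H+]²/(0.0224 − [H+]) = 2.51 × 10^-3.
[H+] is not negligible relative to C₀; solve [H+]² + 0.00251·[H+] − 5.62e-05 = 0.
[H+] = (−Ka + √(Ka² + 4·Ka·C₀))/2 = 6.35 × 10^-3 M
pH = −log(6.35 × 10^-3) = 2.20

pH = 2.20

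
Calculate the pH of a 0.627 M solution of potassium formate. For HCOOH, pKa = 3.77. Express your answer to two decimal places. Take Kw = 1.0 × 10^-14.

pH = 8.78

HCOO- is the conjugate base of the weak acid HCOOH.
Ka = 10^(−3.77) = 1.70 × 10^-4
Kb = Kw/Ka = 1.0×10^-14 / 1.70 × 10^-4 = 5.88 × 10^-11
Let x = [OH-] at equilibrium. Kb = x²/(0.627 − x).
Neglecting x in the denominator: x = √(5.88 × 10^-11 × 0.627) = 6.07 × 10^-6 M
pOH = −log(6.07 × 10^-6) = 5.22; pH = 14.00 − 5.22 = 8.78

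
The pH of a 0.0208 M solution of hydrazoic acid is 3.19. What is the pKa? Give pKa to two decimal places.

[H+] = 10^(-3.19) = 6.46 × 10^-4 M
At equilibrium [HA] = 0.0208 − 6.46 × 10^-4 = 2.02 × 10^-2 M
Ka = [H+][A-]/[HA] = (6.46 × 10^-4)² / 2.02 × 10^-2 = 2.07 × 10^-5
pKa = -log(2.07 × 10^-5) = 4.68

pKa = 4.68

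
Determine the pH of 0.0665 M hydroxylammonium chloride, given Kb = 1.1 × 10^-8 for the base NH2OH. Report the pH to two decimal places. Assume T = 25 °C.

NH3OH+ is the conjugate acid of the weak base NH2OH.
Ka = Kw/Kb = 1.0×10^-14 / 1.1 × 10^-8 = 9.09 × 10^-7
Ka = [H+]²/(0.0665 − [H+]) = 9.09 × 10^-7
Since Ka ≪ C₀, [H+] ≈ √(Ka·C₀) = 2.46 × 10^-4 M.
([H+]/C₀ = 0.37% < 5%, so the approximation holds.)
pH = −log[H+] = −log(2.46 × 10^-4) = 3.61

pH = 3.61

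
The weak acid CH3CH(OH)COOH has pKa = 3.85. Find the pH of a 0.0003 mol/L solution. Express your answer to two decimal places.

CH3CH(OH)COOH ⇌ CH3CH(OH)COO- + H+
Ka = 10^(−3.85) = 1.41 × 10^-4
From the ICE table, Ka = x²/(0.0003 − x) = 1.41 × 10^-4.
Here C₀/Ka ≈ 2.13, so the small-x approximation fails. Use the quadratic:
x = [−0.000141 + √(0.000141² + 1.69e-07)]/2 = 1.47 × 10^-4 M
pH = −log(1.47 × 10^-4) = 3.83

pH = 3.83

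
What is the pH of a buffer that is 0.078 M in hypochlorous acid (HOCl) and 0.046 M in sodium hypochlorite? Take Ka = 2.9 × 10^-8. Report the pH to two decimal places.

pH = 7.31

pKa = −log(2.9 × 10^-8) = 7.538
Henderson–Hasselbalch: pH = pKa + log([OCl-]/[HOCl]) = 7.538 + log(0.046/0.078)
pH = 7.538 + (-0.229) = 7.31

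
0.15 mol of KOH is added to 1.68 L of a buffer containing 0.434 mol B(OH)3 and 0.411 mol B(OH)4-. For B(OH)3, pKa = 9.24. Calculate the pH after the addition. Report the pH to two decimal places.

pH = 9.54

OH- converts B(OH)3 to B(OH)4-: B(OH)3 → 0.284 mol, B(OH)4- → 0.561 mol.
Henderson–Hasselbalch with mole ratio 0.561/0.284: pH = 9.24 + (+0.296)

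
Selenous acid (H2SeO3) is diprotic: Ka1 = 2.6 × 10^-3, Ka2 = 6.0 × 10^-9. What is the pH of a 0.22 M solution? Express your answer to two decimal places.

Ka1 ≫ Ka2, so treat the first dissociation as the only significant source of H+.
Ka1 = x²/(0.22 − x) = 2.6 × 10^-3
Solving the quadratic: x = (−Ka1 + √(Ka1² + 4·Ka1·C₀))/2 = 2.27 × 10^-2 M
pH = −log(2.27 × 10^-2) = 1.64

pH = 1.64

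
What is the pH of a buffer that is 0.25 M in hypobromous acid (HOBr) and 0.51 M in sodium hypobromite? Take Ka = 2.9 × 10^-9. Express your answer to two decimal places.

pH = 8.85

pKa = −log(2.9 × 10^-9) = 8.538
Using pH = pKa + log([base]/[acid]) with [base]/[acid] = 0.51/0.25:
pH = 8.538 + (+0.310) = 8.85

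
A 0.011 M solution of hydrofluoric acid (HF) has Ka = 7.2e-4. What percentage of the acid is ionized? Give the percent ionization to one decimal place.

HF ⇌ F- + H+; let x = [H+] at equilibrium.
Solve x² + 0.00072x − 7.92e-06 = 0 → x = 2.48 × 10^-3 M
% ionization = x/C₀ × 100% = 2.48 × 10^-3/0.011 × 100% = 22.5%

22.5%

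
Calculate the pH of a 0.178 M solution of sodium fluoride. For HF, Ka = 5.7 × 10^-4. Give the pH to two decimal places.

F- is the conjugate base of the weak acid HF.
Kb = Kw/Ka = 1.0×10^-14 / 5.7 × 10^-4 = 1.75 × 10^-11
From the ICE table, Kb = [OH-]²/(0.178 − [OH-]) = 1.75 × 10^-11.
Assume [OH-] ≪ 0.178: [OH-] ≈ √(1.75 × 10^-11 × 0.178) = 1.76 × 10^-6 M
Check: 0.00099% ionized — well under 5%, approximation valid.
pOH = 5.75, so pH = 14.00 − pOH = 8.25

pH = 8.25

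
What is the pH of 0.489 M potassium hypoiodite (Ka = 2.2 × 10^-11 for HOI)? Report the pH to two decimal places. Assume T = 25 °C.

pH = 12.17

OI- is the conjugate base of the weak acid HOI.
Kb = Kw/Ka = 1.0×10^-14 / 2.2 × 10^-11 = 4.55 × 10^-4
Kb = x²/(0.489 − x) = 4.55 × 10^-4
Neglecting x in the denominator: x = √(4.55 × 10^-4 × 0.489) = 1.49 × 10^-2 M
Check: 3.1% ionized — well under 5%, approximation valid.
pOH = 1.83, so pH = 14.00 − pOH = 12.17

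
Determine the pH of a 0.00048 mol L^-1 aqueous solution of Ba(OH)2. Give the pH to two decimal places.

pH = 10.98

Ba(OH)2 is a strong base (each formula unit releases 2 OH-); [OH-] = 0.00096 M.
pOH = -log(0.00096) = 3.02
pH = 14.00 - 3.02 = 10.98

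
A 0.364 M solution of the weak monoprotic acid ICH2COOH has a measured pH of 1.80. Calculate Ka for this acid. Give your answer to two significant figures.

Ka = 7.2 × 10^-4

[H+] = 10^(-1.80) = 1.58 × 10^-2 M
At equilibrium [HA] = 0.364 − 1.58 × 10^-2 = 3.48 × 10^-1 M
Ka = [H+][A-]/[HA] = (1.58 × 10^-2)² / 3.48 × 10^-1 = 7.2 × 10^-4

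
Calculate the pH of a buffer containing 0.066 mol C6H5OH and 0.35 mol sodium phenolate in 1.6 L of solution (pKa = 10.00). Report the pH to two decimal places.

pH = 10.72

pH = pKa + log([A⁻]/[HA]) = 10.00 + log(0.35/0.066)
pH = 10.00 + (+0.725) = 10.72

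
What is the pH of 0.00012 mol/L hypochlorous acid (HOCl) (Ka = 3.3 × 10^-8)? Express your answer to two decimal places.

pH = 5.70

HOCl ⇌ OCl- + H+
Ka = [H+]²/(0.00012 − [H+]) = 3.3 × 10^-8
Assume [H+] ≪ 0.00012: [H+] ≈ √(3.3 × 10^-8 × 0.00012) = 1.99 × 10^-6 M
Check: 1.7% ionized — well under 5%, approximation valid.
pH = −log(1.99 × 10^-6) = 5.70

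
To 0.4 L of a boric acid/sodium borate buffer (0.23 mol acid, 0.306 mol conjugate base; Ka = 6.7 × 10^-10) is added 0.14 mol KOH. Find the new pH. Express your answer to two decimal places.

OH- converts B(OH)3 to B(OH)4-: B(OH)3 → 0.09 mol, B(OH)4- → 0.446 mol.
pKa = −log(6.7 × 10^-10) = 9.174
pH = pKa + log(n_B(OH)4-/n_B(OH)3) = 9.174 + log(0.446/0.09) = 9.174 + (+0.695)

pH = 9.87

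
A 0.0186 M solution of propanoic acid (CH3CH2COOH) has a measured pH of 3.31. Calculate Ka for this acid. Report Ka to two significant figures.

[H+] = 10^(-3.31) = 4.90 × 10^-4 M
At equilibrium [HA] = 0.0186 − 4.90 × 10^-4 = 1.81 × 10^-2 M
Ka = [H+][A-]/[HA] = (4.90 × 10^-4)² / 1.81 × 10^-2 = 1.3 × 10^-5

Ka = 1.3 × 10^-5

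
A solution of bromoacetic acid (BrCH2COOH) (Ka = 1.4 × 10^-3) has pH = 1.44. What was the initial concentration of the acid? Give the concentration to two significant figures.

C₀ = 9.8 × 10^-1 M

[H+] = 10^(-1.44) = 3.63 × 10^-2 M = x
Ka = x²/(C₀ − x) ⇒ C₀ = x + x²/Ka
C₀ = 3.63 × 10^-2 + (3.63 × 10^-2)²/(1.4 × 10^-3) = 9.78 × 10^-1 M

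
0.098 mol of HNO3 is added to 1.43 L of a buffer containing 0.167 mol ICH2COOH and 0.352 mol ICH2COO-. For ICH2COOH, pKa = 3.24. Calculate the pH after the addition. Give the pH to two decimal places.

After neutralization: n(ICH2COOH) = 0.265 mol, n(ICH2COO-) = 0.254 mol.
Henderson–Hasselbalch with mole ratio 0.254/0.265: pH = 3.24 + (-0.018)

pH = 3.22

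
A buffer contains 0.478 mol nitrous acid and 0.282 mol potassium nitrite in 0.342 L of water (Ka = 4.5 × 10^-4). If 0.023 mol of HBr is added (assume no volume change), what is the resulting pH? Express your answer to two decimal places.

After neutralization: n(HNO2) = 0.501 mol, n(NO2-) = 0.259 mol.
pKa = −log(4.5 × 10^-4) = 3.347
pH = pKa + log([A⁻]/[HA]) = 3.347 + log(0.259/0.501) = 3.347 -0.287

pH = 3.06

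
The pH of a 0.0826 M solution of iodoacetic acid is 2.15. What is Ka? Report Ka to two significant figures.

Ka = 6.6 × 10^-4

[H+] = 10^(-2.15) = 7.08 × 10^-3 M
At equilibrium [HA] = 0.0826 − 7.08 × 10^-3 = 7.55 × 10^-2 M
Ka = [H+][A-]/[HA] = (7.08 × 10^-3)² / 7.55 × 10^-2 = 6.6 × 10^-4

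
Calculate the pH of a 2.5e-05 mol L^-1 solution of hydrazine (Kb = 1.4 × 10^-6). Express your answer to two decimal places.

N2H4 + H2O ⇌ N2H5+ + OH-
Kb = x²/(2.5e-05 − x) = 1.4 × 10^-6
Here C₀/Kb ≈ 17.9, so the small-x approximation fails. Use the quadratic:
x = [−1.4e-06 + √(1.4e-06² + 1.4e-10)]/2 = 5.26 × 10^-6 M
pOH = −log(5.26 × 10^-6) = 5.28; pH = 14.00 − 5.28 = 8.72

pH = 8.72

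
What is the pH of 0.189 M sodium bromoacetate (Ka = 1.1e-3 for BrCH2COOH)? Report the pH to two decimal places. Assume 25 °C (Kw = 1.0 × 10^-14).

BrCH2COO- is the conjugate base of the weak acid BrCH2COOH.
Kb = Kw/Ka = 1.0×10^-14 / 1.1 × 10^-3 = 9.09 × 10^-12
Kb = x²/(0.189 − x) = 9.09 × 10^-12
Since Kb ≪ C₀, x ≈ √(Kb·C₀) = 1.31 × 10^-6 M.
(x/C₀ = 0.00069% < 5%, so the approximation holds.)
pOH = 5.88, so pH = 14.00 − pOH = 8.12

pH = 8.12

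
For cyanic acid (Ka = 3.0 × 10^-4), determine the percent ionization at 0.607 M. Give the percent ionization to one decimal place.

2.2%

HOCN ⇌ OCN- + H+; let x = [H+] at equilibrium.
x ≈ √(Ka·C₀) = √(3.0 × 10^-4 × 0.607) = 1.35 × 10^-2 M
% ionization = x/C₀ × 100% = 1.35 × 10^-2/0.607 × 100% = 2.2%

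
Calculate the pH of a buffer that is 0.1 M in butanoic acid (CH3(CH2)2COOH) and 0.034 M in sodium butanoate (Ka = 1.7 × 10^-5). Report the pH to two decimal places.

pKa = −log(1.7 × 10^-5) = 4.770
pH = pKa + log([A⁻]/[HA]) = 4.770 + log(0.034/0.1)
pH = 4.770 + (-0.469) = 4.30

pH = 4.30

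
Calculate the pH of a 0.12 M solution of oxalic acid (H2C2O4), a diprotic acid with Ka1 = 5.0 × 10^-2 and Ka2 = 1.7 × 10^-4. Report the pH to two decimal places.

pH = 1.25

Ka1 ≫ Ka2, so treat the first dissociation as the only significant source of H+.
Ka1 = x²/(0.12 − x) = 5.0 × 10^-2
Solving the quadratic: x = (−Ka1 + √(Ka1² + 4·Ka1·C₀))/2 = 5.64 × 10^-2 M
pH = −log(5.64 × 10^-2) = 1.25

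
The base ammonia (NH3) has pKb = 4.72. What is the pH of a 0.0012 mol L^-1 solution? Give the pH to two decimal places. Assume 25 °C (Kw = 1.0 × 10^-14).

pH = 10.15

NH3 + H2O ⇌ NH4+ + OH-
Kb = 10^(−4.72) = 1.91 × 10^-5
From the ICE table, Kb = [OH-]²/(0.0012 − [OH-]) = 1.91 × 10^-5.
The 5% rule fails; solving [OH-]² + Kb·[OH-] − Kb·C₀ = 0 exactly:
[OH-] = [−1.91e-05 + √(1.91e-05² + 9.17e-08)]/2 = 1.42 × 10^-4 M
pOH = −log(1.42 × 10^-4) = 3.85; pH = 14.00 − 3.85 = 10.15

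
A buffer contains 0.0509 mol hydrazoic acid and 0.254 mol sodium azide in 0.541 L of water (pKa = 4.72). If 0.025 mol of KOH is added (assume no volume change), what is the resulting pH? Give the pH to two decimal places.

OH- converts HN3 to N3-: HN3 → 0.0259 mol, N3- → 0.279 mol.
pH = pKa + log([A⁻]/[HA]) = 4.72 + log(0.279/0.0259) = 4.72 +1.032

pH = 5.75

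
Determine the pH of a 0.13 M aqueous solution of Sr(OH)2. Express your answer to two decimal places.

pH = 13.41

Sr(OH)2 is a strong base (each formula unit releases 2 OH-); [OH-] = 0.26 M.
pOH = -log(0.26) = 0.59
pH = 14.00 - 0.59 = 13.41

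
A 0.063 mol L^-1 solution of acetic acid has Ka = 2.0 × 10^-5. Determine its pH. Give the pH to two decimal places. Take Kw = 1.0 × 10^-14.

pH = 2.95

CH3COOH ⇌ CH3COO- + H+
From the ICE table, Ka = [H+]²/(0.063 − [H+]) = 2.0 × 10^-5.
Assume [H+] ≪ 0.063: [H+] ≈ √(2.0 × 10^-5 × 0.063) = 1.12 × 10^-3 M
([H+]/C₀ = 1.8% < 5%, so the approximation holds.)
pH = −log(1.12 × 10^-3) = 2.95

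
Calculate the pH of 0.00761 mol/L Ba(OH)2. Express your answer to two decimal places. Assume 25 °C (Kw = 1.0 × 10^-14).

Ba(OH)2 is a strong base (each formula unit releases 2 OH-); [OH-] = 0.0152 M.
pOH = -log(0.0152) = 1.82
pH = 14.00 - 1.82 = 12.18

pH = 12.18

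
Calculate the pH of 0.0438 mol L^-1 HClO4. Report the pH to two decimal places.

pH = 1.36

HClO4 is a strong acid and dissociates completely, so [H+] = 0.0438 M.
pH = -log(0.0438) = 1.36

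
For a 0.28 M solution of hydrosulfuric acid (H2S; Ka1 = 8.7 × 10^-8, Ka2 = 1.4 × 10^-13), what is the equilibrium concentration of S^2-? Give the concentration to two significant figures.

First ionization gives [H+] ≈ [HS-] = 1.56 × 10^-4 M.
Second step: Ka2 = [H+][S^2-]/[HS-] ≈ [S^2-] (since [H+] ≈ [HS-]).
So [S^2-] ≈ Ka2.

1.4 × 10^-13 M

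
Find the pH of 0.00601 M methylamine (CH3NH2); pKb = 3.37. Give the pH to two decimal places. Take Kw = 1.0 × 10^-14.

CH3NH2 + H2O ⇌ CH3NH3+ + OH-
Kb = 10^(−3.37) = 4.27 × 10^-4
Let x = [OH-] at equilibrium. Kb = x²/(0.00601 − x).
The 5% rule fails; solving x² + Kb·x − Kb·C₀ = 0 exactly:
x = [−0.000427 + √(0.000427² + 1.03e-05)]/2 = 1.40 × 10^-3 M
pOH = 2.85, so pH = 14.00 − pOH = 11.15

pH = 11.15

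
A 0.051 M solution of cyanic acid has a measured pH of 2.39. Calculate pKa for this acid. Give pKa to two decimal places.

[H+] = 10^(-2.39) = 4.07 × 10^-3 M
At equilibrium [HA] = 0.051 − 4.07 × 10^-3 = 4.69 × 10^-2 M
Ka = [H+][A-]/[HA] = (4.07 × 10^-3)² / 4.69 × 10^-2 = 3.53 × 10^-4
pKa = -log(3.53 × 10^-4) = 3.45

pKa = 3.45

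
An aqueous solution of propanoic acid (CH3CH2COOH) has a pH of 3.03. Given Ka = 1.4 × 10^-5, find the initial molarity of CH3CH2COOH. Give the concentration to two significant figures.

C₀ = 6.3 × 10^-2 M

[H+] = 10^(-3.03) = 9.33 × 10^-4 M = x
Ka = x²/(C₀ − x) ⇒ C₀ = x + x²/Ka
C₀ = 9.33 × 10^-4 + (9.33 × 10^-4)²/(1.4 × 10^-5) = 6.31 × 10^-2 M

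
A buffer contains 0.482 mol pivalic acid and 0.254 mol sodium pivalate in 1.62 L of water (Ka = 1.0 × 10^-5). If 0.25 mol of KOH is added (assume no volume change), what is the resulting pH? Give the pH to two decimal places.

pH = 5.34

OH- converts (CH3)3CCOOH to (CH3)3CCOO-: (CH3)3CCOOH → 0.232 mol, (CH3)3CCOO- → 0.504 mol.
pKa = −log(1.0 × 10^-5) = 5.000
pH = pKa + log([A⁻]/[HA]) = 5.000 + log(0.504/0.232) = 5.000 +0.337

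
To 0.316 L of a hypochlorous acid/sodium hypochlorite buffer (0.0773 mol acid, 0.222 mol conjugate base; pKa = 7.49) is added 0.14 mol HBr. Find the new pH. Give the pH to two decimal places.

pH = 7.07

Added H+ converts OCl- to HOCl: HOCl → 0.217 mol, OCl- → 0.082 mol.
pH = pKa + log([A⁻]/[HA]) = 7.49 + log(0.082/0.217) = 7.49 -0.423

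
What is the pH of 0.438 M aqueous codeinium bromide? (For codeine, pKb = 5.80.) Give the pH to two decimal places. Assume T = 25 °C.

pH = 4.28

C18H22NO3+ is the conjugate acid of the weak base C18H21NO3.
Kb = 10^(−5.80) = 1.58 × 10^-6
Ka = Kw/Kb = 1.0×10^-14 / 1.58 × 10^-6 = 6.33 × 10^-9
Ka = x²/(0.438 − x) = 6.33 × 10^-9
Assume x ≪ 0.438: x ≈ √(6.33 × 10^-9 × 0.438) = 5.27 × 10^-5 M
(x/C₀ = 0.012% < 5%, so the approximation holds.)
pH = −log(5.27 × 10^-5) = 4.28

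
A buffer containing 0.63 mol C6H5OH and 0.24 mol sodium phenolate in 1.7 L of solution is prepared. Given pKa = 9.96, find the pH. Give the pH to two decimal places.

pH = 9.54

pH = pKa + log([A⁻]/[HA]) = 9.96 + log(0.24/0.63)
pH = 9.96 + (-0.419) = 9.54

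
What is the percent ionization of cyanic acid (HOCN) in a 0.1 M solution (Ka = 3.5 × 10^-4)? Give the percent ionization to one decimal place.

5.7%

HOCN ⇌ OCN- + H+; let x = [H+] at equilibrium.
Solve x² + 0.00035x − 3.5e-05 = 0 → x = 5.74 × 10^-3 M
Fraction ionized = 5.74 × 10^-3 / 0.1 = 0.0574 → 5.7%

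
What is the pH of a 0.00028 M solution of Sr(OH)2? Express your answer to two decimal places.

pH = 10.75

Sr(OH)2 is a strong base (each formula unit releases 2 OH-); [OH-] = 0.00056 M.
pOH = -log(0.00056) = 3.25
pH = 14.00 - 3.25 = 10.75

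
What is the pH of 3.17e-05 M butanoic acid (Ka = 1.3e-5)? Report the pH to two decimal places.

pH = 4.83

CH3(CH2)2COOH ⇌ CH3(CH2)2COO- + H+
From the ICE table, Ka = [H+]²/(3.17e-05 − [H+]) = 1.3 × 10^-5.
The 5% rule fails; solving [H+]² + Ka·[H+] − Ka·C₀ = 0 exactly:
[H+] = [−1.3e-05 + √(1.3e-05² + 1.65e-09)]/2 = 1.48 × 10^-5 M
pH = −log(1.48 × 10^-5) = 4.83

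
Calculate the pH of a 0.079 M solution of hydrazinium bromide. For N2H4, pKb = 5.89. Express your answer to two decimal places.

pH = 4.61

N2H5+ is the conjugate acid of the weak base N2H4.
Kb = 10^(−5.89) = 1.29 × 10^-6
Ka = Kw/Kb = 1.0×10^-14 / 1.29 × 10^-6 = 7.75 × 10^-9
Ka = x²/(0.079 − x) = 7.75 × 10^-9
Neglecting x in the denominator: x = √(7.75 × 10^-9 × 0.079) = 2.47 × 10^-5 M
pH = −log[H+] = −log(2.47 × 10^-5) = 4.61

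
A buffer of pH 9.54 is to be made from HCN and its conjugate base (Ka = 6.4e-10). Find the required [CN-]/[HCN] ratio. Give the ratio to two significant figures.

ratio = 2.2

pKa = -log(6.4 × 10^-10) = 9.194
pH = pKa + log(r) ⇒ log(r) = 9.54 − 9.194 = +0.346
r = [CN-]/[HCN] = 10^(+0.346) = 2.22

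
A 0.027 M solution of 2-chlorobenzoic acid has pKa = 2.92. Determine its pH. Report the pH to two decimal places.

ClC6H4COOH ⇌ ClC6H4COO- + H+
Ka = 10^(−2.92) = 1.20 × 10^-3
Let x = [H+] at equilibrium. Ka = x²/(0.027 − x).
x is not negligible relative to C₀; solve x² + 0.0012·x − 3.24e-05 = 0.
x = (−Ka + √(Ka² + 4·Ka·C₀))/2 = 5.12 × 10^-3 M
pH = −log[H+] = −log(5.12 × 10^-3) = 2.29

pH = 2.29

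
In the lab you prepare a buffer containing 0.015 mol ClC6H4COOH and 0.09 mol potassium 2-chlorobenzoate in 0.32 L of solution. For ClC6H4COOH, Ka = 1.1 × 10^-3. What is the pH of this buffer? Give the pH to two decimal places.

pH = 3.74

pKa = −log(1.1 × 10^-3) = 2.959
Using pH = pKa + log([base]/[acid]) with [base]/[acid] = 0.09/0.015:
pH = 2.959 + (+0.778) = 3.74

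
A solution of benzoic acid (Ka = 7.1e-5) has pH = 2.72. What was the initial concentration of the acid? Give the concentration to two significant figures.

C₀ = 5.3 × 10^-2 M

[H+] = 10^(-2.72) = 1.91 × 10^-3 M = x
Ka = x²/(C₀ − x) ⇒ C₀ = x + x²/Ka
C₀ = 1.91 × 10^-3 + (1.91 × 10^-3)²/(7.1 × 10^-5) = 5.33 × 10^-2 M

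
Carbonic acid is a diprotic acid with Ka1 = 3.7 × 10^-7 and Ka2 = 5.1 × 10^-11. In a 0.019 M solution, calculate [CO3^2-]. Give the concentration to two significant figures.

First ionization gives [H+] ≈ [HCO3-] = 8.38 × 10^-5 M.
Second step: Ka2 = [H+][CO3^2-]/[HCO3-] ≈ [CO3^2-] (since [H+] ≈ [HCO3-]).
So [CO3^2-] ≈ Ka2.

5.1 × 10^-11 M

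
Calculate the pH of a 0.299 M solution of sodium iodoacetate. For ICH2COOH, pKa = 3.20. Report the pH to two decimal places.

pH = 8.34

ICH2COO- is the conjugate base of the weak acid ICH2COOH.
Ka = 10^(−3.20) = 6.31 × 10^-4
Kb = Kw/Ka = 1.0×10^-14 / 6.31 × 10^-4 = 1.58 × 10^-11
Kb = [OH-]²/(0.299 − [OH-]) = 1.58 × 10^-11
Neglecting [OH-] in the denominator: [OH-] = √(1.58 × 10^-11 × 0.299) = 2.17 × 10^-6 M
Check: 0.00073% ionized — well under 5%, approximation valid.
pOH = 5.66, so pH = 14.00 − pOH = 8.34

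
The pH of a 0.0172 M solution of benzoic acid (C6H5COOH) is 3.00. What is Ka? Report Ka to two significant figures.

Ka = 6.2 × 10^-5

[H+] = 10^(-3.00) = 1.00 × 10^-3 M
At equilibrium [HA] = 0.0172 − 1.00 × 10^-3 = 1.62 × 10^-2 M
Ka = [H+][A-]/[HA] = (1.00 × 10^-3)² / 1.62 × 10^-2 = 6.2 × 10^-5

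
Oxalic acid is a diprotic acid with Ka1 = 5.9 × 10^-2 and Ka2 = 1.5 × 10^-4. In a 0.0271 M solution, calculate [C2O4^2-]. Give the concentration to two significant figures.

1.5 × 10^-4 M

First ionization gives [H+] ≈ [HC2O4-] = 2.02 × 10^-2 M.
Second step: Ka2 = [H+][C2O4^2-]/[HC2O4-] ≈ [C2O4^2-] (since [H+] ≈ [HC2O4-]).
So [C2O4^2-] ≈ Ka2.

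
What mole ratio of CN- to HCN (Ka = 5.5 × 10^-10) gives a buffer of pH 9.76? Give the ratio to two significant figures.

pKa = -log(5.5 × 10^-10) = 9.260
pH = pKa + log(r) ⇒ log(r) = 9.76 − 9.260 = +0.500
r = [CN-]/[HCN] = 10^(+0.500) = 3.16

ratio = 3.2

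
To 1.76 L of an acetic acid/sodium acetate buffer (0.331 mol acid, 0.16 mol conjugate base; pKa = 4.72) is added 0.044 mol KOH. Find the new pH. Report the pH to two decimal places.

pH = 4.57

After neutralization: n(CH3COOH) = 0.287 mol, n(CH3COO-) = 0.204 mol.
pH = pKa + log([A⁻]/[HA]) = 4.72 + log(0.204/0.287) = 4.72 -0.148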